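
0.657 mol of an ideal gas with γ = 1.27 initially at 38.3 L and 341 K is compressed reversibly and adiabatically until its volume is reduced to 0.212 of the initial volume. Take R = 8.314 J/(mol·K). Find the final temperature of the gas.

P₁ = nRT₁/V₁ = 0.657×8.314×341/38.3 = 48.6 kPa.
Adiabatic: TV^(γ−1) = const ⇒ T₂ = 341×(4.72)^0.270 = 518 K; PV^γ = const ⇒ P₂ = 349 kPa.

518 K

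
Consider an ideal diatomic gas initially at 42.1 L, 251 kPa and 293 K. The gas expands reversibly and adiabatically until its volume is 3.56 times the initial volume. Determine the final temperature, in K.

176 K

Adiabatic: TV^(γ−1) = const ⇒ T₂ = 293×(0.281)^0.400 = 176 K; PV^γ = const ⇒ P₂ = 42.4 kPa.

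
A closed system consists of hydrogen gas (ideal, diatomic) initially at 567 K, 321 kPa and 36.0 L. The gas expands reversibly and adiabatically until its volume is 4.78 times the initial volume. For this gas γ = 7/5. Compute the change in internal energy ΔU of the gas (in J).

-13400 J

n = P₁V₁/(RT₁) = 321×36.0/(8.314×567) = 2.45 mol.
Adiabatic: TV^(γ−1) = const ⇒ T₂ = 567×(0.209)^0.400 = 303 K; PV^γ = const ⇒ P₂ = 35.9 kPa.
For an ideal gas ΔU = nCvΔT with Cv = (5/2)R = 20.8 J/(mol·K).
ΔU = 2.45×20.8×(303−567) = -13400 J.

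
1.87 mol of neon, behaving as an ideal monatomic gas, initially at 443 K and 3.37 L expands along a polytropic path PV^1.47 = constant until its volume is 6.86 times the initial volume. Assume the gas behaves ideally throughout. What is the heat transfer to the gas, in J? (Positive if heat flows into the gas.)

2570 J

P₁ = nRT₁/V₁ = 1.87×8.314×443/3.37 = 2040 kPa.
Polytropic n=1.47: T₂ = T₁(V₁/V₂)^(n−1) = 443×(0.146)^0.47 = 179 K; P₂ = P₁(V₁/V₂)^n = 121 kPa.
W = (P₁V₁−P₂V₂)/(n−1) = (2040×3.37−121×23.1)/0.47 = 8730 J.
ΔU = nCvΔT = 1.87×12.5×(179−443) = -6150 J.
Q = ΔU + W = 2570 J.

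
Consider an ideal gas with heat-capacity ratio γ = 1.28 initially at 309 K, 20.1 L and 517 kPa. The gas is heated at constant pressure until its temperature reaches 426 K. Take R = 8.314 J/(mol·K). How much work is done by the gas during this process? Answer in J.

3930 J

n = P₁V₁/(RT₁) = 517×20.1/(8.314×309) = 4.04 mol.
Isobaric: P stays 517 kPa; V/T = const ⇒ T₂ = 426 K, V₂ = 27.7 L.
W = PΔV = 517×(27.7−20.1) kPa·L = 3930 J.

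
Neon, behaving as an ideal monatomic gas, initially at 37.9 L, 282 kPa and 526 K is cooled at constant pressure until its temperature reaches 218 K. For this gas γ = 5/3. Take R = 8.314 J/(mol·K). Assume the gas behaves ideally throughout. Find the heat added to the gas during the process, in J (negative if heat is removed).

-15600 J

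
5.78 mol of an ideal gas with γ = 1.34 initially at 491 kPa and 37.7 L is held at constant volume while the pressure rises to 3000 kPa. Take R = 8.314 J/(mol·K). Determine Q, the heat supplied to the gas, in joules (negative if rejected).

278000 J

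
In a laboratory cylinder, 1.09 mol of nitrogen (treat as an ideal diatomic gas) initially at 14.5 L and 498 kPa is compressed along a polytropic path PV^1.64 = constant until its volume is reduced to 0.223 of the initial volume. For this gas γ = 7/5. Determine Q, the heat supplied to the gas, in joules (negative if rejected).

T₁ = P₁V₁/(nR) = 498×14.5/(1.09×8.314) = 797 K.
Polytropic n=1.64: T₂ = T₁(V₁/V₂)^(n−1) = 797×(4.48)^0.64 = 2080 K; P₂ = P₁(V₁/V₂)^n = 5830 kPa.
W = (P₁V₁−P₂V₂)/(n−1) = (498×14.5−5830×3.23)/0.64 = -18200 J.
ΔU = nCvΔT = 1.09×20.8×(2080−797) = 29100 J.
Q = ΔU + W = 10900 J.

10900 J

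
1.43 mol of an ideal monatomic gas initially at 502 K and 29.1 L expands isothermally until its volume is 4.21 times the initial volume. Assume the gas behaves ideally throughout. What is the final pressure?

P₁ = nRT₁/V₁ = 1.43×8.314×502/29.1 = 205 kPa.
Isothermal: T stays 502 K; PV = const ⇒ V₂ = 123 L, P₂ = 48.7 kPa.

48.7 kPa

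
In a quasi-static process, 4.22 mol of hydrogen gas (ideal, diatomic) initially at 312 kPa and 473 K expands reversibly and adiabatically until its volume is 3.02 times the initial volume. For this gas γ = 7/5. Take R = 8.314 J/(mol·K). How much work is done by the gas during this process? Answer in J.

14800 J

V₁ = nRT₁/P₁ = 4.22×8.314×473/312 = 53.2 L.
Adiabatic: TV^(γ−1) = const ⇒ T₂ = 473×(0.331)^0.400 = 304 K; PV^γ = const ⇒ P₂ = 66.4 kPa.
ΔU = nCvΔT = 4.22×20.8×(304−473) = -14800 J.
Q = 0 for an adiabatic process, so W = −ΔU = 14800 J.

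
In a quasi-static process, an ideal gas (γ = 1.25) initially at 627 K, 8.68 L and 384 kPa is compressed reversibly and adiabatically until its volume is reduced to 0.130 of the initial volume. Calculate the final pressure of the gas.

Adiabatic: TV^(γ−1) = const ⇒ T₂ = 627×(7.69)^0.250 = 1040 K; PV^γ = const ⇒ P₂ = 4920 kPa.

4920 kPa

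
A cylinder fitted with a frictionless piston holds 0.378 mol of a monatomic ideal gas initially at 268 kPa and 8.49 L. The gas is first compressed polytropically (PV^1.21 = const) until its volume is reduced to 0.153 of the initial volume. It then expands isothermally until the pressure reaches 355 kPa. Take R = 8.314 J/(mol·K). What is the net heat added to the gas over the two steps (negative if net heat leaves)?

T₁ = P₁V₁/(nR) = 268×8.49/(0.378×8.314) = 724 K.
Step 1 — Polytropic n=1.21: T₂ = T₁(V₁/V₂)^(n−1) = 724×(6.54)^0.21 = 1070 K; P₂ = P₁(V₁/V₂)^n = 2600 kPa.
W = (P₁V₁−P₂V₂)/(n−1) = (268×8.49−2600×1.30)/0.21 = -5240 J.
ΔU = nCvΔT = 0.378×12.5×(1070−724) = 1650 J.
Q = ΔU + W = -3590 J.
State after step 1: P = 2600 kPa, V = 1.30 L, T = 1070 K.
Step 2 — Isothermal: T stays 1070 K; PV = const ⇒ V₂ = 9.51 L, P₂ = 355 kPa.
ΔU = 0 (ideal gas, T constant).
W = nRT ln(V₂/V₁) = 0.378×8.314×1070×ln(7.32) = 6720 J.
Q = ΔU + W = 6720 J.
Net over both steps: W = 1480 J, Q = 3130 J, ΔU = 1650 J.

3130 J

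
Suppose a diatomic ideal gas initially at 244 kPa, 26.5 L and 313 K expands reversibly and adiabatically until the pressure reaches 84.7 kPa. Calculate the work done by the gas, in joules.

4220 J

n = P₁V₁/(RT₁) = 244×26.5/(8.314×313) = 2.48 mol.
Adiabatic: T₂/T₁ = (P₂/P₁)^((γ−1)/γ) ⇒ T₂ = 313×(0.347)^0.286 = 231 K; V₂ = 56.4 L.
ΔU = nCvΔT = 2.48×20.8×(231−313) = -4220 J.
Q = 0 for an adiabatic process, so W = −ΔU = 4220 J.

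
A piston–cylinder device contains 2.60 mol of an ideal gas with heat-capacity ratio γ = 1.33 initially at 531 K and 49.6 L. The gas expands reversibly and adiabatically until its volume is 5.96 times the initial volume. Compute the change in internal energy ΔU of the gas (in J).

-15500 J

P₁ = nRT₁/V₁ = 2.60×8.314×531/49.6 = 231 kPa.
Adiabatic: TV^(γ−1) = const ⇒ T₂ = 531×(0.168)^0.330 = 295 K; PV^γ = const ⇒ P₂ = 21.5 kPa.
For an ideal gas ΔU = nCvΔT with Cv = R/(γ−1) = 25.2 J/(mol·K).
ΔU = 2.60×25.2×(295−531) = -15500 J.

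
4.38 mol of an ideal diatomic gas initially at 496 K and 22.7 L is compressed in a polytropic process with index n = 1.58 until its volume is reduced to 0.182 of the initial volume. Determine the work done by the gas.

-52500 J

P₁ = nRT₁/V₁ = 4.38×8.314×496/22.7 = 796 kPa.
Polytropic n=1.58: T₂ = T₁(V₁/V₂)^(n−1) = 496×(5.49)^0.58 = 1330 K; P₂ = P₁(V₁/V₂)^n = 11700 kPa.
W = (P₁V₁−P₂V₂)/(n−1) = (796×22.7−11700×4.13)/0.58 = -52500 J.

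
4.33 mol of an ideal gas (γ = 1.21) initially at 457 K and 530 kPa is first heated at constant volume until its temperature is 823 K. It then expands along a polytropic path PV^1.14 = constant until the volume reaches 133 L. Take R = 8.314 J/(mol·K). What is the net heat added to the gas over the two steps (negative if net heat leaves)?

75700 J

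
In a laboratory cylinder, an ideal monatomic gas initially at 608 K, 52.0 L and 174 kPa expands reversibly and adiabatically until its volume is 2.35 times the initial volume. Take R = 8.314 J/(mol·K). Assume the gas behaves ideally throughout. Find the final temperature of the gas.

344 K

Adiabatic: TV^(γ−1) = const ⇒ T₂ = 608×(0.426)^0.667 = 344 K; PV^γ = const ⇒ P₂ = 41.9 kPa.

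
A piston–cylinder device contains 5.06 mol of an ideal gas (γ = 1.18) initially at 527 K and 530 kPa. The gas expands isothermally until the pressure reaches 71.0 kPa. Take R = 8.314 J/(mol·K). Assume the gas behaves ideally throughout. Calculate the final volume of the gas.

V₁ = nRT₁/P₁ = 5.06×8.314×527/530 = 41.8 L.
Isothermal: T stays 527 K; PV = const ⇒ V₂ = 312 L, P₂ = 71.0 kPa.

312 L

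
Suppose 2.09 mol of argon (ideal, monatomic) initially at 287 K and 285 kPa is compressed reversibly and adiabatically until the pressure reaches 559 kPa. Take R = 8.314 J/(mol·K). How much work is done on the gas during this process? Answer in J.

V₁ = nRT₁/P₁ = 2.09×8.314×287/285 = 17.5 L.
Adiabatic: T₂/T₁ = (P₂/P₁)^((γ−1)/γ) ⇒ T₂ = 287×(1.96)^0.400 = 376 K; V₂ = 11.7 L.
ΔU = nCvΔT = 2.09×12.5×(376−287) = 2310 J.
Q = 0 for an adiabatic process, so W = −ΔU = -2310 J.
Work done on the gas = −W_by = 2310 J.

2310 J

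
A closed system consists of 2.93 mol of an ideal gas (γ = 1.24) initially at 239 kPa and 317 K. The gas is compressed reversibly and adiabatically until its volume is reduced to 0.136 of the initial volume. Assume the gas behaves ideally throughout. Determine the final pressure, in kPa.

2840 kPa

V₁ = nRT₁/P₁ = 2.93×8.314×317/239 = 32.3 L.
Adiabatic: TV^(γ−1) = const ⇒ T₂ = 317×(7.35)^0.240 = 512 K; PV^γ = const ⇒ P₂ = 2840 kPa.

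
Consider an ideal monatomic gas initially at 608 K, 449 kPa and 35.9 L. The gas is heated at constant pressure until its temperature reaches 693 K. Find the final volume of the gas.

Isobaric: P stays 449 kPa; V/T = const ⇒ T₂ = 693 K, V₂ = 40.9 L.

40.9 L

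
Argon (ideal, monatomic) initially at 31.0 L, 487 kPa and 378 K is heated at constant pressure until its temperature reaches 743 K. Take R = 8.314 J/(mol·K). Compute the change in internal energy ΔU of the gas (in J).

21900 J

n = P₁V₁/(RT₁) = 487×31.0/(8.314×378) = 4.80 mol.
Isobaric: P stays 487 kPa; V/T = const ⇒ T₂ = 743 K, V₂ = 60.9 L.
For an ideal gas ΔU = nCvΔT with Cv = (3/2)R = 12.5 J/(mol·K).
ΔU = 4.80×12.5×(743−378) = 21900 J.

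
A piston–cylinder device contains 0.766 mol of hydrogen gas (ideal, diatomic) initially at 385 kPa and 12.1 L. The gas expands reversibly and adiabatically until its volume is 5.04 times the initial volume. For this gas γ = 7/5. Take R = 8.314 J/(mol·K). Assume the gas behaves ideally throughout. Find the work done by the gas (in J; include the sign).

T₁ = P₁V₁/(nR) = 385×12.1/(0.766×8.314) = 731 K.
Adiabatic: TV^(γ−1) = const ⇒ T₂ = 731×(0.198)^0.400 = 383 K; PV^γ = const ⇒ P₂ = 40.0 kPa.
ΔU = nCvΔT = 0.766×20.8×(383−731) = -5550 J.
Q = 0 for an adiabatic process, so W = −ΔU = 5550 J.

5550 J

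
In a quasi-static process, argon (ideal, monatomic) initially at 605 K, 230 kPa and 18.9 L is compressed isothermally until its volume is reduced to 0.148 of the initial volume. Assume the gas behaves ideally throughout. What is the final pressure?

1550 kPa

Isothermal: T stays 605 K; PV = const ⇒ V₂ = 2.80 L, P₂ = 1550 kPa.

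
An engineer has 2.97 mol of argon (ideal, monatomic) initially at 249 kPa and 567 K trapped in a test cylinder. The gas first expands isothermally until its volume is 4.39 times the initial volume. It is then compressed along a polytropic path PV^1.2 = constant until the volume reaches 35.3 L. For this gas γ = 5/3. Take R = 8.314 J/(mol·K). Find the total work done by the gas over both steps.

-12600 J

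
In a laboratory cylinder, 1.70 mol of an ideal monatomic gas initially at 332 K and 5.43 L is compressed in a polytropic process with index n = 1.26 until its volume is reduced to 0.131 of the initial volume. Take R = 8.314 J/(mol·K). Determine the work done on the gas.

12600 J

P₁ = nRT₁/V₁ = 1.70×8.314×332/5.43 = 864 kPa.
Polytropic n=1.26: T₂ = T₁(V₁/V₂)^(n−1) = 332×(7.63)^0.26 = 563 K; P₂ = P₁(V₁/V₂)^n = 11200 kPa.
W = (P₁V₁−P₂V₂)/(n−1) = (864×5.43−11200×0.711)/0.26 = -12600 J.
Work done on the gas = −W_by = 12600 J.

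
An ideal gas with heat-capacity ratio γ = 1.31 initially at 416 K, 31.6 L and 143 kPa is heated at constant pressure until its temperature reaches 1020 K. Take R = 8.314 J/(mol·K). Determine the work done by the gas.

n = P₁V₁/(RT₁) = 143×31.6/(8.314×416) = 1.31 mol.
Isobaric: P stays 143 kPa; V/T = const ⇒ T₂ = 1020 K, V₂ = 77.5 L.
W = PΔV = 143×(77.5−31.6) kPa·L = 6560 J.

6560 J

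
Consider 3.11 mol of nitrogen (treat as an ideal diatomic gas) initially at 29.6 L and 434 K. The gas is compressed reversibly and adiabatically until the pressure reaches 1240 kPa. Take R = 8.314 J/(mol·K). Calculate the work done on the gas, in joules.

P₁ = nRT₁/V₁ = 3.11×8.314×434/29.6 = 379 kPa.
Adiabatic: T₂/T₁ = (P₂/P₁)^((γ−1)/γ) ⇒ T₂ = 434×(3.27)^0.286 = 609 K; V₂ = 12.7 L.
ΔU = nCvΔT = 3.11×20.8×(609−434) = 11300 J.
Q = 0 for an adiabatic process, so W = −ΔU = -11300 J.
Work done on the gas = −W_by = 11300 J.

11300 J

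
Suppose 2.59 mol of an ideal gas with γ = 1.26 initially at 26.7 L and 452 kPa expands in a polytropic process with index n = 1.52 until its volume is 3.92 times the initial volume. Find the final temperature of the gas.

T₁ = P₁V₁/(nR) = 452×26.7/(2.59×8.314) = 560 K.
Polytropic n=1.52: T₂ = T₁(V₁/V₂)^(n−1) = 560×(0.255)^0.52 = 275 K; P₂ = P₁(V₁/V₂)^n = 56.7 kPa.

275 K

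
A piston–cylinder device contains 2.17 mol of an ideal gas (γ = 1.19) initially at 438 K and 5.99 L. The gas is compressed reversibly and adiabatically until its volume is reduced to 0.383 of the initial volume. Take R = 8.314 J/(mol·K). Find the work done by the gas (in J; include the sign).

P₁ = nRT₁/V₁ = 2.17×8.314×438/5.99 = 1320 kPa.
Adiabatic: TV^(γ−1) = const ⇒ T₂ = 438×(2.61)^0.190 = 526 K; PV^γ = const ⇒ P₂ = 4130 kPa.
ΔU = nCvΔT = 2.17×43.8×(526−438) = 8320 J.
Q = 0 for an adiabatic process, so W = −ΔU = -8320 J.

-8320 J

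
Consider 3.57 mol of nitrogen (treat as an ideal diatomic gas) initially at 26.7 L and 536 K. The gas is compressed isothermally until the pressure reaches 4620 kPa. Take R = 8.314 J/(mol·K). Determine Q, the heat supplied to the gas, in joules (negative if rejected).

P₁ = nRT₁/V₁ = 3.57×8.314×536/26.7 = 596 kPa.
Isothermal: T stays 536 K; PV = const ⇒ V₂ = 3.44 L, P₂ = 4620 kPa.
ΔU = 0 (ideal gas, T constant).
W = nRT ln(V₂/V₁) = 3.57×8.314×536×ln(0.129) = -32600 J.
Q = ΔU + W = -32600 J.

-32600 J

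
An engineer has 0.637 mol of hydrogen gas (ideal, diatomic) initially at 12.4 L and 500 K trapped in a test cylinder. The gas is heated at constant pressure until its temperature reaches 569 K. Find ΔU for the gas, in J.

914 J

P₁ = nRT₁/V₁ = 0.637×8.314×500/12.4 = 214 kPa.
Isobaric: P stays 214 kPa; V/T = const ⇒ T₂ = 569 K, V₂ = 14.1 L.
For an ideal gas ΔU = nCvΔT with Cv = (5/2)R = 20.8 J/(mol·K).
ΔU = 0.637×20.8×(569−500) = 914 J.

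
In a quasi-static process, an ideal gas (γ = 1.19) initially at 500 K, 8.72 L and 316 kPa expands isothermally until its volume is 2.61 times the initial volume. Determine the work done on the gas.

n = P₁V₁/(RT₁) = 316×8.72/(8.314×500) = 0.663 mol.
Isothermal: T stays 500 K; PV = const ⇒ V₂ = 22.8 L, P₂ = 121 kPa.
W = nRT ln(V₂/V₁) = 0.663×8.314×500×ln(2.61) = 2640 J.
Work done on the gas = −W_by = -2640 J.

-2640 J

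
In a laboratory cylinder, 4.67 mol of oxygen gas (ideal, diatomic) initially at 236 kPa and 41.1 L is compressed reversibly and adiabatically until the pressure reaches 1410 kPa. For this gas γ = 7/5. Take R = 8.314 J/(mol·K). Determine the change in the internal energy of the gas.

T₁ = P₁V₁/(nR) = 236×41.1/(4.67×8.314) = 250 K.
Adiabatic: T₂/T₁ = (P₂/P₁)^((γ−1)/γ) ⇒ T₂ = 250×(5.97)^0.286 = 416 K; V₂ = 11.5 L.
For an ideal gas ΔU = nCvΔT with Cv = (5/2)R = 20.8 J/(mol·K).
ΔU = 4.67×20.8×(416−250) = 16200 J.

16200 J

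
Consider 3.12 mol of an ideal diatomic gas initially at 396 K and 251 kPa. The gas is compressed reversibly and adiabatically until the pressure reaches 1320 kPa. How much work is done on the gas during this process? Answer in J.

15600 J

V₁ = nRT₁/P₁ = 3.12×8.314×396/251 = 40.9 L.
Adiabatic: T₂/T₁ = (P₂/P₁)^((γ−1)/γ) ⇒ T₂ = 396×(5.26)^0.286 = 636 K; V₂ = 12.5 L.
ΔU = nCvΔT = 3.12×20.8×(636−396) = 15600 J.
Q = 0 for an adiabatic process, so W = −ΔU = -15600 J.
Work done on the gas = −W_by = 15600 J.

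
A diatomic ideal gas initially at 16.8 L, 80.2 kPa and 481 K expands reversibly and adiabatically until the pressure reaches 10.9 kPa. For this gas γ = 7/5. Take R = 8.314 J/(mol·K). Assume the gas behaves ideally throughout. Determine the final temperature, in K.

Adiabatic: T₂/T₁ = (P₂/P₁)^((γ−1)/γ) ⇒ T₂ = 481×(0.136)^0.286 = 272 K; V₂ = 69.9 L.

272 K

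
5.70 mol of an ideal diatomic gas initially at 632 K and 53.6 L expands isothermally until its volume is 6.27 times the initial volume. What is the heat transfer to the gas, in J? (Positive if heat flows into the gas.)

P₁ = nRT₁/V₁ = 5.70×8.314×632/53.6 = 559 kPa.
Isothermal: T stays 632 K; PV = const ⇒ V₂ = 336 L, P₂ = 89.1 kPa.
ΔU = 0 (ideal gas, T constant).
W = nRT ln(V₂/V₁) = 5.70×8.314×632×ln(6.27) = 55000 J.
Q = ΔU + W = 55000 J.

55000 J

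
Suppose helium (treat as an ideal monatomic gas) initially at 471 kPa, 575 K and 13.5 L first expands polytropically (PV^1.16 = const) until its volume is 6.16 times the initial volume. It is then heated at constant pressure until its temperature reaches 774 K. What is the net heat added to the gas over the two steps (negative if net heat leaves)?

n = P₁V₁/(RT₁) = 471×13.5/(8.314×575) = 1.33 mol.
Step 1 — Polytropic n=1.16: T₂ = T₁(V₁/V₂)^(n−1) = 575×(0.162)^0.16 = 430 K; P₂ = P₁(V₁/V₂)^n = 57.2 kPa.
W = (P₁V₁−P₂V₂)/(n−1) = (471×13.5−57.2×83.2)/0.16 = 10000 J.
ΔU = nCvΔT = 1.33×12.5×(430−575) = -2410 J.
Q = ΔU + W = 7620 J.
State after step 1: P = 57.2 kPa, V = 83.2 L, T = 430 K.
Step 2 — Isobaric: P stays 57.2 kPa; V/T = const ⇒ T₂ = 774 K, V₂ = 150 L.
W = PΔV = 57.2×(150−83.2) kPa·L = 3810 J.
ΔU = nCvΔT = 1.33×12.5×(774−430) = 5710 J.
Q = ΔU + W = nCpΔT = 9510 J.
Net over both steps: W = 13800 J, Q = 17100 J, ΔU = 3300 J.

17100 J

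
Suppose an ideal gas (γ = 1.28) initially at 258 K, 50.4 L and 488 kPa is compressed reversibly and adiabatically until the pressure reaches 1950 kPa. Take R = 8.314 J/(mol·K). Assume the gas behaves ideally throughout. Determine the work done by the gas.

n = P₁V₁/(RT₁) = 488×50.4/(8.314×258) = 11.5 mol.
Adiabatic: T₂/T₁ = (P₂/P₁)^((γ−1)/γ) ⇒ T₂ = 258×(4.00)^0.219 = 349 K; V₂ = 17.1 L.
ΔU = nCvΔT = 11.5×29.7×(349−258) = 31100 J.
Q = 0 for an adiabatic process, so W = −ΔU = -31100 J.

-31100 J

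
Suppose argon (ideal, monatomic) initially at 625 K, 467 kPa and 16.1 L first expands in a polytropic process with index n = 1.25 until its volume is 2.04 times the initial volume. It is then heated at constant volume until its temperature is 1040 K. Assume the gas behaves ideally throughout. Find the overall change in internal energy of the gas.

n = P₁V₁/(RT₁) = 467×16.1/(8.314×625) = 1.45 mol.
Step 1 — Polytropic n=1.25: T₂ = T₁(V₁/V₂)^(n−1) = 625×(0.490)^0.25 = 523 K; P₂ = P₁(V₁/V₂)^n = 192 kPa.
W = (P₁V₁−P₂V₂)/(n−1) = (467×16.1−192×32.8)/0.25 = 4910 J.
ΔU = nCvΔT = 1.45×12.5×(523−625) = -1840 J.
Q = ΔU + W = 3070 J.
State after step 1: P = 192 kPa, V = 32.8 L, T = 523 K.
Step 2 — Isochoric: V stays 32.8 L; P/T = const ⇒ T₂ = 1040 K, P₂ = 381 kPa.
W = 0 (no volume change).
ΔU = nCvΔT = 1.45×12.5×(1040−523) = 9330 J.
Q = ΔU = 9330 J.
Net over both steps: W = 4910 J, Q = 12400 J, ΔU = 7490 J.

7490 J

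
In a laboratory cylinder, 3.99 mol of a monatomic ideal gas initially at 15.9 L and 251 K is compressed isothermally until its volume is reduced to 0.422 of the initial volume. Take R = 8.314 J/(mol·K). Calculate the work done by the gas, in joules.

-7180 J

P₁ = nRT₁/V₁ = 3.99×8.314×251/15.9 = 524 kPa.
Isothermal: T stays 251 K; PV = const ⇒ V₂ = 6.71 L, P₂ = 1240 kPa.
W = nRT ln(V₂/V₁) = 3.99×8.314×251×ln(0.422) = -7180 J.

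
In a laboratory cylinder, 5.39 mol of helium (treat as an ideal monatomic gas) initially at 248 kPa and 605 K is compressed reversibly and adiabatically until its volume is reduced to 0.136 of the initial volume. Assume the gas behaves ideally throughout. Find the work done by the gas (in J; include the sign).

-113000 J

V₁ = nRT₁/P₁ = 5.39×8.314×605/248 = 109 L.
Adiabatic: TV^(γ−1) = const ⇒ T₂ = 605×(7.35)^0.667 = 2290 K; PV^γ = const ⇒ P₂ = 6900 kPa.
ΔU = nCvΔT = 5.39×12.5×(2290−605) = 113000 J.
Q = 0 for an adiabatic process, so W = −ΔU = -113000 J.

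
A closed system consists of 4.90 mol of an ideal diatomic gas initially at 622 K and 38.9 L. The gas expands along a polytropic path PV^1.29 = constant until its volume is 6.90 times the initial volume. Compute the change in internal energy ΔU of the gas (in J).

P₁ = nRT₁/V₁ = 4.90×8.314×622/38.9 = 651 kPa.
Polytropic n=1.29: T₂ = T₁(V₁/V₂)^(n−1) = 622×(0.145)^0.29 = 355 K; P₂ = P₁(V₁/V₂)^n = 53.9 kPa.
For an ideal gas ΔU = nCvΔT with Cv = (5/2)R = 20.8 J/(mol·K).
ΔU = 4.90×20.8×(355−622) = -27200 J.

-27200 J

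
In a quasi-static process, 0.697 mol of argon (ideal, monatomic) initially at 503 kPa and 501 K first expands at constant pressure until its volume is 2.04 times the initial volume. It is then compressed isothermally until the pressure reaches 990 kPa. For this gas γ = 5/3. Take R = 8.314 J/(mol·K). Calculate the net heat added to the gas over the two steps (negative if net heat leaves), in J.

3540 J

V₁ = nRT₁/P₁ = 0.697×8.314×501/503 = 5.77 L.
Step 1 — Isobaric: P stays 503 kPa; V/T = const ⇒ T₂ = 1020 K, V₂ = 11.8 L.
W = PΔV = 503×(11.8−5.77) kPa·L = 3020 J.
ΔU = nCvΔT = 0.697×12.5×(1020−501) = 4530 J.
Q = ΔU + W = nCpΔT = 7550 J.
State after step 1: P = 503 kPa, V = 11.8 L, T = 1020 K.
Step 2 — Isothermal: T stays 1020 K; PV = const ⇒ V₂ = 5.98 L, P₂ = 990 kPa.
ΔU = 0 (ideal gas, T constant).
W = nRT ln(V₂/V₁) = 0.697×8.314×1020×ln(0.508) = -4010 J.
Q = ΔU + W = -4010 J.
Net over both steps: W = -991 J, Q = 3540 J, ΔU = 4530 J.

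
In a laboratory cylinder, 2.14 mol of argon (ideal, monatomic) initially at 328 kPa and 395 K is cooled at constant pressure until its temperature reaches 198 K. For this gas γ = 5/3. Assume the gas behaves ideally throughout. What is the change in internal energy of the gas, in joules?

V₁ = nRT₁/P₁ = 2.14×8.314×395/328 = 21.4 L.
Isobaric: P stays 328 kPa; V/T = const ⇒ T₂ = 198 K, V₂ = 10.7 L.
For an ideal gas ΔU = nCvΔT with Cv = (3/2)R = 12.5 J/(mol·K).
ΔU = 2.14×12.5×(198−395) = -5260 J.

-5260 J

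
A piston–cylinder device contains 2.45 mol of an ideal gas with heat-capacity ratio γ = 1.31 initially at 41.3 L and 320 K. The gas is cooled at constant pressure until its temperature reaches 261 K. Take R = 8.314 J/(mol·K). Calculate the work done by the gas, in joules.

-1200 J

P₁ = nRT₁/V₁ = 2.45×8.314×320/41.3 = 158 kPa.
Isobaric: P stays 158 kPa; V/T = const ⇒ T₂ = 261 K, V₂ = 33.7 L.
W = PΔV = 158×(33.7−41.3) kPa·L = -1200 J.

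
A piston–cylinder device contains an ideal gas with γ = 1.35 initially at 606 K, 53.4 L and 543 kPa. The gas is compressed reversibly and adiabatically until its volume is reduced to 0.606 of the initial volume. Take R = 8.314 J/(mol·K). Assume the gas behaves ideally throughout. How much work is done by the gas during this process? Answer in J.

-15900 J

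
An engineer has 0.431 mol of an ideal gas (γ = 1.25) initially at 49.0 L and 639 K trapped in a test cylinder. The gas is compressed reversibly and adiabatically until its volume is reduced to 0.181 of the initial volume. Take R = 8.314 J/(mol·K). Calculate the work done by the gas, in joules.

P₁ = nRT₁/V₁ = 0.431×8.314×639/49.0 = 46.7 kPa.
Adiabatic: TV^(γ−1) = const ⇒ T₂ = 639×(5.52)^0.250 = 980 K; PV^γ = const ⇒ P₂ = 396 kPa.
ΔU = nCvΔT = 0.431×33.3×(980−639) = 4880 J.
Q = 0 for an adiabatic process, so W = −ΔU = -4880 J.

-4880 J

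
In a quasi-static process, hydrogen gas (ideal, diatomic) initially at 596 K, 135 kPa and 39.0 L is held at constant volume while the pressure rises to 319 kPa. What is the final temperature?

1410 K

Isochoric: V stays 39.0 L; P/T = const ⇒ T₂ = 1410 K, P₂ = 319 kPa.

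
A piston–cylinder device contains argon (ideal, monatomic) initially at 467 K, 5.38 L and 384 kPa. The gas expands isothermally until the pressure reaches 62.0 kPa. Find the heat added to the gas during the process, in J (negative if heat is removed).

3770 J

n = P₁V₁/(RT₁) = 384×5.38/(8.314×467) = 0.532 mol.
Isothermal: T stays 467 K; PV = const ⇒ V₂ = 33.3 L, P₂ = 62.0 kPa.
ΔU = 0 (ideal gas, T constant).
W = nRT ln(V₂/V₁) = 0.532×8.314×467×ln(6.19) = 3770 J.
Q = ΔU + W = 3770 J.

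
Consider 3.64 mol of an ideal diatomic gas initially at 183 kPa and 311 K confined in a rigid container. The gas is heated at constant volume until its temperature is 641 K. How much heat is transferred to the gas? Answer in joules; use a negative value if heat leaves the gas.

V₁ = nRT₁/P₁ = 3.64×8.314×311/183 = 51.4 L.
Isochoric: V stays 51.4 L; P/T = const ⇒ T₂ = 641 K, P₂ = 377 kPa.
W = 0 (no volume change).
ΔU = nCvΔT = 3.64×20.8×(641−311) = 25000 J.
Q = ΔU = 25000 J.

25000 J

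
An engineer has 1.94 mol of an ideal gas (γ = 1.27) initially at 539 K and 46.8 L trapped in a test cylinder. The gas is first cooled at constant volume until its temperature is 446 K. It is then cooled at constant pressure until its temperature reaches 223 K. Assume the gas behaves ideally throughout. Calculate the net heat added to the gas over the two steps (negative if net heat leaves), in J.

-22500 J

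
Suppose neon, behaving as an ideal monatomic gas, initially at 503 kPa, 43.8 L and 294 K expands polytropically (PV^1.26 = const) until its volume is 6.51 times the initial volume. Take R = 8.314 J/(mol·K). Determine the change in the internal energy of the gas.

n = P₁V₁/(RT₁) = 503×43.8/(8.314×294) = 9.01 mol.
Polytropic n=1.26: T₂ = T₁(V₁/V₂)^(n−1) = 294×(0.154)^0.26 = 181 K; P₂ = P₁(V₁/V₂)^n = 47.5 kPa.
For an ideal gas ΔU = nCvΔT with Cv = (3/2)R = 12.5 J/(mol·K).
ΔU = 9.01×12.5×(181−294) = -12700 J.

-12700 J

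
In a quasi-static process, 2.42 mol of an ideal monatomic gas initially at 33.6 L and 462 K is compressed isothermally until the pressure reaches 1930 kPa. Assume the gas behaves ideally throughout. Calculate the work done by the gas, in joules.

P₁ = nRT₁/V₁ = 2.42×8.314×462/33.6 = 277 kPa.
Isothermal: T stays 462 K; PV = const ⇒ V₂ = 4.82 L, P₂ = 1930 kPa.
W = nRT ln(V₂/V₁) = 2.42×8.314×462×ln(0.143) = -18100 J.

-18100 J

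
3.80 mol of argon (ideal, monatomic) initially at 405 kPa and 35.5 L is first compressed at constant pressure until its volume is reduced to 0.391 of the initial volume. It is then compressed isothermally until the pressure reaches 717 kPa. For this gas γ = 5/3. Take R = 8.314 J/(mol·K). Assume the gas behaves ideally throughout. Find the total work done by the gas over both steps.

-12000 J

T₁ = P₁V₁/(nR) = 405×35.5/(3.80×8.314) = 455 K.
Step 1 — Isobaric: P stays 405 kPa; V/T = const ⇒ T₂ = 178 K, V₂ = 13.9 L.
W = PΔV = 405×(13.9−35.5) kPa·L = -8760 J.
ΔU = nCvΔT = 3.80×12.5×(178−455) = -13100 J.
Q = ΔU + W = nCpΔT = -21900 J.
State after step 1: P = 405 kPa, V = 13.9 L, T = 178 K.
Step 2 — Isothermal: T stays 178 K; PV = const ⇒ V₂ = 7.84 L, P₂ = 717 kPa.
ΔU = 0 (ideal gas, T constant).
W = nRT ln(V₂/V₁) = 3.80×8.314×178×ln(0.565) = -3210 J.
Q = ΔU + W = -3210 J.
Net over both steps: W = -12000 J, Q = -25100 J, ΔU = -13100 J.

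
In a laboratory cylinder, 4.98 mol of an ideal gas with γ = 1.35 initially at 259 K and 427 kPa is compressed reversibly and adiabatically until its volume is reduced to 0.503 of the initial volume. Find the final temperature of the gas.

329 K

V₁ = nRT₁/P₁ = 4.98×8.314×259/427 = 25.1 L.
Adiabatic: TV^(γ−1) = const ⇒ T₂ = 259×(1.99)^0.350 = 329 K; PV^γ = const ⇒ P₂ = 1080 kPa.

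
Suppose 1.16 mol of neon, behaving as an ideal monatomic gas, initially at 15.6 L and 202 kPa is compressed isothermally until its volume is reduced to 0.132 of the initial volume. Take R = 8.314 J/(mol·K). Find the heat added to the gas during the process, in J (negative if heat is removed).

-6380 J

T₁ = P₁V₁/(nR) = 202×15.6/(1.16×8.314) = 327 K.
Isothermal: T stays 327 K; PV = const ⇒ V₂ = 2.06 L, P₂ = 1530 kPa.
ΔU = 0 (ideal gas, T constant).
W = nRT ln(V₂/V₁) = 1.16×8.314×327×ln(0.132) = -6380 J.
Q = ΔU + W = -6380 J.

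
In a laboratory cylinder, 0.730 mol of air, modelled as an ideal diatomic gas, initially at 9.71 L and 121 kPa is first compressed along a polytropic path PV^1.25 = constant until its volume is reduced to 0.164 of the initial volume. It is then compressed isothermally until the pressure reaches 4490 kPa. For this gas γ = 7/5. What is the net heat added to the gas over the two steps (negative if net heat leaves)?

T₁ = P₁V₁/(nR) = 121×9.71/(0.730×8.314) = 194 K.
Step 1 — Polytropic n=1.25: T₂ = T₁(V₁/V₂)^(n−1) = 194×(6.10)^0.25 = 304 K; P₂ = P₁(V₁/V₂)^n = 1160 kPa.
W = (P₁V₁−P₂V₂)/(n−1) = (121×9.71−1160×1.59)/0.25 = -2690 J.
ΔU = nCvΔT = 0.730×20.8×(304−194) = 1680 J.
Q = ΔU + W = -1010 J.
State after step 1: P = 1160 kPa, V = 1.59 L, T = 304 K.
Step 2 — Isothermal: T stays 304 K; PV = const ⇒ V₂ = 0.411 L, P₂ = 4490 kPa.
ΔU = 0 (ideal gas, T constant).
W = nRT ln(V₂/V₁) = 0.730×8.314×304×ln(0.258) = -2500 J.
Q = ΔU + W = -2500 J.
Net over both steps: W = -5190 J, Q = -3510 J, ΔU = 1680 J.

-3510 J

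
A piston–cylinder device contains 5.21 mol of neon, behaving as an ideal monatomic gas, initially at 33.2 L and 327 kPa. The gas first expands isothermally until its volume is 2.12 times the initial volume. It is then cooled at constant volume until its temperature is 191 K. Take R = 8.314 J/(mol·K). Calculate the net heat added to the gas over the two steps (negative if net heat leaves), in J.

4280 J

T₁ = P₁V₁/(nR) = 327×33.2/(5.21×8.314) = 251 K.
Step 1 — Isothermal: T stays 251 K; PV = const ⇒ V₂ = 70.4 L, P₂ = 154 kPa.
ΔU = 0 (ideal gas, T constant).
W = nRT ln(V₂/V₁) = 5.21×8.314×251×ln(2.12) = 8160 J.
Q = ΔU + W = 8160 J.
State after step 1: P = 154 kPa, V = 70.4 L, T = 251 K.
Step 2 — Isochoric: V stays 70.4 L; P/T = const ⇒ T₂ = 191 K, P₂ = 118 kPa.
W = 0 (no volume change).
ΔU = nCvΔT = 5.21×12.5×(191−251) = -3870 J.
Q = ΔU = -3870 J.
Net over both steps: W = 8160 J, Q = 4280 J, ΔU = -3870 J.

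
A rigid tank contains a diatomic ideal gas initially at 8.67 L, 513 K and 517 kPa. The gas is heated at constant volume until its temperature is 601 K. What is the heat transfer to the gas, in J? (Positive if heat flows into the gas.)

1920 J

n = P₁V₁/(RT₁) = 517×8.67/(8.314×513) = 1.05 mol.
Isochoric: V stays 8.67 L; P/T = const ⇒ T₂ = 601 K, P₂ = 606 kPa.
W = 0 (no volume change).
ΔU = nCvΔT = 1.05×20.8×(601−513) = 1920 J.
Q = ΔU = 1920 J.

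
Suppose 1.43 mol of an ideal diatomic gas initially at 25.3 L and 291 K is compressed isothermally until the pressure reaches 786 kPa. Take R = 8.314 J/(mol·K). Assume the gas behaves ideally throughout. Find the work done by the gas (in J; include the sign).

-6050 J

P₁ = nRT₁/V₁ = 1.43×8.314×291/25.3 = 137 kPa.
Isothermal: T stays 291 K; PV = const ⇒ V₂ = 4.40 L, P₂ = 786 kPa.
W = nRT ln(V₂/V₁) = 1.43×8.314×291×ln(0.174) = -6050 J.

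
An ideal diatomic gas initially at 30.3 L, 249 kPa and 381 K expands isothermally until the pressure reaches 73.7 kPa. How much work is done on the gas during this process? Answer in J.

-9190 J

n = P₁V₁/(RT₁) = 249×30.3/(8.314×381) = 2.38 mol.
Isothermal: T stays 381 K; PV = const ⇒ V₂ = 102 L, P₂ = 73.7 kPa.
W = nRT ln(V₂/V₁) = 2.38×8.314×381×ln(3.38) = 9190 J.
Work done on the gas = −W_by = -9190 J.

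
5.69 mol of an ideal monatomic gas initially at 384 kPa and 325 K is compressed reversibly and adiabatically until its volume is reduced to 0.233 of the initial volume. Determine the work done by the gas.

-37800 J

V₁ = nRT₁/P₁ = 5.69×8.314×325/384 = 40.0 L.
Adiabatic: TV^(γ−1) = const ⇒ T₂ = 325×(4.29)^0.667 = 858 K; PV^γ = const ⇒ P₂ = 4350 kPa.
ΔU = nCvΔT = 5.69×12.5×(858−325) = 37800 J.
Q = 0 for an adiabatic process, so W = −ΔU = -37800 J.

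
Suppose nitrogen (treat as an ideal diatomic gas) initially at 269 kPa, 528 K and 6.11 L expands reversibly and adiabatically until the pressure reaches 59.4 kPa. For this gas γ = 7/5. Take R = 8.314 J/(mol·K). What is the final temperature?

Adiabatic: T₂/T₁ = (P₂/P₁)^((γ−1)/γ) ⇒ T₂ = 528×(0.221)^0.286 = 343 K; V₂ = 18.0 L.

343 K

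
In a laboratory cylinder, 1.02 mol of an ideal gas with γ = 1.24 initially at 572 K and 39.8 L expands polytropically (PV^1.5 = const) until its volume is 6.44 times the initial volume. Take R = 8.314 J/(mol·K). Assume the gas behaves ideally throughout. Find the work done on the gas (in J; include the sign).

-5880 J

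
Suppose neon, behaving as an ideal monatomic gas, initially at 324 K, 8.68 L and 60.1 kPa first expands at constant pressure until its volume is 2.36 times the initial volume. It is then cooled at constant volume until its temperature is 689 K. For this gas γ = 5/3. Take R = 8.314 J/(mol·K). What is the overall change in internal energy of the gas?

882 J

n = P₁V₁/(RT₁) = 60.1×8.68/(8.314×324) = 0.194 mol.
Step 1 — Isobaric: P stays 60.1 kPa; V/T = const ⇒ T₂ = 765 K, V₂ = 20.5 L.
W = PΔV = 60.1×(20.5−8.68) kPa·L = 709 J.
ΔU = nCvΔT = 0.194×12.5×(765−324) = 1060 J.
Q = ΔU + W = nCpΔT = 1770 J.
State after step 1: P = 60.1 kPa, V = 20.5 L, T = 765 K.
Step 2 — Isochoric: V stays 20.5 L; P/T = const ⇒ T₂ = 689 K, P₂ = 54.2 kPa.
W = 0 (no volume change).
ΔU = nCvΔT = 0.194×12.5×(689−765) = -183 J.
Q = ΔU = -183 J.
Net over both steps: W = 709 J, Q = 1590 J, ΔU = 882 J.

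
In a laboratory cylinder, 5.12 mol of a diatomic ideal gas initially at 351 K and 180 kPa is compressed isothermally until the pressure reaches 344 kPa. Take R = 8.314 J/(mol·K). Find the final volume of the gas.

V₁ = nRT₁/P₁ = 5.12×8.314×351/180 = 83.0 L.
Isothermal: T stays 351 K; PV = const ⇒ V₂ = 43.4 L, P₂ = 344 kPa.

43.4 L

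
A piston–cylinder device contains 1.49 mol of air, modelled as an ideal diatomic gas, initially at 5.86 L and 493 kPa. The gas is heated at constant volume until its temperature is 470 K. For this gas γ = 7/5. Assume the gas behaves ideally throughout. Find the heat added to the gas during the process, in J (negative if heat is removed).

T₁ = P₁V₁/(nR) = 493×5.86/(1.49×8.314) = 233 K.
Isochoric: V stays 5.86 L; P/T = const ⇒ T₂ = 470 K, P₂ = 994 kPa.
W = 0 (no volume change).
ΔU = nCvΔT = 1.49×20.8×(470−233) = 7330 J.
Q = ΔU = 7330 J.

7330 J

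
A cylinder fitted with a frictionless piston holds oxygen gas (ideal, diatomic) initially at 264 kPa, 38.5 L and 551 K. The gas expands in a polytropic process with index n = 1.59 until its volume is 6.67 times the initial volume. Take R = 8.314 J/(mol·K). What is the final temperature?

180 K

Polytropic n=1.59: T₂ = T₁(V₁/V₂)^(n−1) = 551×(0.150)^0.59 = 180 K; P₂ = P₁(V₁/V₂)^n = 12.9 kPa.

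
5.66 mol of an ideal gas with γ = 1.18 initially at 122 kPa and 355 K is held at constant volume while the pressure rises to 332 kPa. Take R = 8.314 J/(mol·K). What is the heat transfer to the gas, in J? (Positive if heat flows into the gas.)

160000 J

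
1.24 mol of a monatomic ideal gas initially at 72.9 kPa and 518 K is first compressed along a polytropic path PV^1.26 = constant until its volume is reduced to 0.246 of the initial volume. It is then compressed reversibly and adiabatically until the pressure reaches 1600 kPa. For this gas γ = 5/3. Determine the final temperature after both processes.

V₁ = nRT₁/P₁ = 1.24×8.314×518/72.9 = 73.3 L.
Step 1 — Polytropic n=1.26: T₂ = T₁(V₁/V₂)^(n−1) = 518×(4.07)^0.26 = 746 K; P₂ = P₁(V₁/V₂)^n = 427 kPa.
W = (P₁V₁−P₂V₂)/(n−1) = (72.9×73.3−427×18.0)/0.26 = -9040 J.
ΔU = nCvΔT = 1.24×12.5×(746−518) = 3520 J.
Q = ΔU + W = -5510 J.
State after step 1: P = 427 kPa, V = 18.0 L, T = 746 K.
Step 2 — Adiabatic: T₂/T₁ = (P₂/P₁)^((γ−1)/γ) ⇒ T₂ = 746×(3.75)^0.400 = 1270 K; V₂ = 8.15 L.
ΔU = nCvΔT = 1.24×12.5×(1270−746) = 8040 J.
Q = 0 for an adiabatic process, so W = −ΔU = -8040 J.
Net over both steps: W = -17100 J, Q = -5510 J, ΔU = 11600 J.

1270 K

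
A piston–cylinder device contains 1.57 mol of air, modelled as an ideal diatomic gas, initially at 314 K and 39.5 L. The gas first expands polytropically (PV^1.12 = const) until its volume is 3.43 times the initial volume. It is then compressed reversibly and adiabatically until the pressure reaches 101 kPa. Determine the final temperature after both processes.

399 K

P₁ = nRT₁/V₁ = 1.57×8.314×314/39.5 = 104 kPa.
Step 1 — Polytropic n=1.12: T₂ = T₁(V₁/V₂)^(n−1) = 314×(0.292)^0.12 = 271 K; P₂ = P₁(V₁/V₂)^n = 26.1 kPa.
W = (P₁V₁−P₂V₂)/(n−1) = (104×39.5−26.1×135)/0.12 = 4700 J.
ΔU = nCvΔT = 1.57×20.8×(271−314) = -1410 J.
Q = ΔU + W = 3290 J.
State after step 1: P = 26.1 kPa, V = 135 L, T = 271 K.
Step 2 — Adiabatic: T₂/T₁ = (P₂/P₁)^((γ−1)/γ) ⇒ T₂ = 271×(3.87)^0.286 = 399 K; V₂ = 51.5 L.
ΔU = nCvΔT = 1.57×20.8×(399−271) = 4170 J.
Q = 0 for an adiabatic process, so W = −ΔU = -4170 J.
Net over both steps: W = 523 J, Q = 3290 J, ΔU = 2760 J.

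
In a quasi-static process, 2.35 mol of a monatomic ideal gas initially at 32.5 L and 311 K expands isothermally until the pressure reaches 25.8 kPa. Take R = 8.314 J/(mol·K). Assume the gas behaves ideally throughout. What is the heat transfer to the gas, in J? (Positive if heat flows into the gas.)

12000 J

P₁ = nRT₁/V₁ = 2.35×8.314×311/32.5 = 187 kPa.
Isothermal: T stays 311 K; PV = const ⇒ V₂ = 236 L, P₂ = 25.8 kPa.
ΔU = 0 (ideal gas, T constant).
W = nRT ln(V₂/V₁) = 2.35×8.314×311×ln(7.25) = 12000 J.
Q = ΔU + W = 12000 J.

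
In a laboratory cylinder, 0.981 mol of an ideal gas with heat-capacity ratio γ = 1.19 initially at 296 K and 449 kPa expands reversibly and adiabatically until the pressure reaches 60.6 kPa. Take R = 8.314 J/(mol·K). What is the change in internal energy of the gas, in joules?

-3480 J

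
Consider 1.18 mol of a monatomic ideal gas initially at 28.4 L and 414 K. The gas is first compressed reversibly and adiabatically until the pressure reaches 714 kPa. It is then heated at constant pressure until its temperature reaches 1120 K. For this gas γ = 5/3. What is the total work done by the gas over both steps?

-2240 J

P₁ = nRT₁/V₁ = 1.18×8.314×414/28.4 = 143 kPa.
Step 1 — Adiabatic: T₂/T₁ = (P₂/P₁)^((γ−1)/γ) ⇒ T₂ = 414×(4.99)^0.400 = 788 K; V₂ = 10.8 L.
ΔU = nCvΔT = 1.18×12.5×(788−414) = 5500 J.
Q = 0 for an adiabatic process, so W = −ΔU = -5500 J.
State after step 1: P = 714 kPa, V = 10.8 L, T = 788 K.
Step 2 — Isobaric: P stays 714 kPa; V/T = const ⇒ T₂ = 1120 K, V₂ = 15.4 L.
W = PΔV = 714×(15.4−10.8) kPa·L = 3260 J.
ΔU = nCvΔT = 1.18×12.5×(1120−788) = 4890 J.
Q = ΔU + W = nCpΔT = 8150 J.
Net over both steps: W = -2240 J, Q = 8150 J, ΔU = 10400 J.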